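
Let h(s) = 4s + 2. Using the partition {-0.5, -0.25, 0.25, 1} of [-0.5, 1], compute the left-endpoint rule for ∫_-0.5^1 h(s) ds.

2.75

Subinterval widths: 0.25, 0.5, 0.75.
Left endpoints: -0.5, -0.25, 0.25.
h(-0.5) = 0, h(-0.25) = 1, h(0.25) = 3.
Sum = Σ Δs_i · h(s_i).
Sum = 2.75.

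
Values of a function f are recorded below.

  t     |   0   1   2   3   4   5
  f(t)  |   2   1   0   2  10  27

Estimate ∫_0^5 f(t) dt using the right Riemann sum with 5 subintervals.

Δt = 1.
Sum = 1·[1 + 0 + 2 + 10 + 27] = 40.

40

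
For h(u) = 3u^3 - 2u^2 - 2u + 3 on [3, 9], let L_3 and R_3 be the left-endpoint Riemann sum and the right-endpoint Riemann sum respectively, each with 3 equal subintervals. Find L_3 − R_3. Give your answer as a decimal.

L_3 = 2596.
R_3 = 6496.
L_3 − R_3 = -3900.

-3900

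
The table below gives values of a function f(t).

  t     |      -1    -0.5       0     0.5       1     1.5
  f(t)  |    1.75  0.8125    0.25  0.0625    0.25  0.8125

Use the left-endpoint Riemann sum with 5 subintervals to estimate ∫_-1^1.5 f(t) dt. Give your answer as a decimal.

Δt = 0.5.
Sum = 0.5·[1.75 + 0.8125 + 0.25 + 0.0625 + 0.25] = 1.5625.

1.5625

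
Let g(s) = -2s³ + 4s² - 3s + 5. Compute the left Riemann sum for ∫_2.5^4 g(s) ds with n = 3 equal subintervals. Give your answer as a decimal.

-36.5

Δs = (4 − 2.5)/3 = 0.5.
Left endpoints: 2.5, 3, 3.5.
g(2.5) = -8.75, g(3) = -22, g(3.5) = -42.25.
Sum = Δs · [g(2.5) + g(3) + g(3.5)].
Sum = -36.5.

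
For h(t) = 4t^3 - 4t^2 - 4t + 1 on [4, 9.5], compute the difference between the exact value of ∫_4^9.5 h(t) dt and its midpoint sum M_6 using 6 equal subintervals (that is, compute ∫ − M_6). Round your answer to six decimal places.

29.654803

Exact integral: ∫_4^9.5 h(t) dt ≈ 6688.22916667.
M_6 ≈ 6658.57436343.
Error ≈ 6688.22916667 − 6658.57436343 ≈ 29.654803.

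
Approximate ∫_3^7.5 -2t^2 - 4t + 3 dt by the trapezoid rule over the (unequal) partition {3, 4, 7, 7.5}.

Subinterval widths: 1, 3, 0.5.
f(3) = -27, f(4) = -45, f(7) = -123, f(7.5) = -139.5.
On each subinterval the trapezoid contributes (Δt_i/2)·[f(t_{i-1}) + f(t_i)].
Sum = -353.625.

-353.625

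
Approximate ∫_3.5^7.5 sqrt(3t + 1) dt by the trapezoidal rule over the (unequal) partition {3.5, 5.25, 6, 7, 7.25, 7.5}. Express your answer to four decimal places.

Subinterval widths: 1.75, 0.75, 1, 0.25, 0.25.
f(3.5) ≈ 3.3912, f(5.25) ≈ 4.0927, f(6) ≈ 4.3589, f(7) ≈ 4.6904, f(7.25) ≈ 4.7697, f(7.5) ≈ 4.8477.
On each subinterval the trapezoid contributes (Δt_i/2)·[f(t_{i-1}) + f(t_i)].
Sum ≈ 16.6270.

16.6270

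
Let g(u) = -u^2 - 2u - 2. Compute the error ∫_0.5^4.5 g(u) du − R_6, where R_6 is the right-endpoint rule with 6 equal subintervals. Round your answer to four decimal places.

9.6296

Exact integral: ∫_0.5^4.5 g(u) du ≈ -58.333333.
R_6 ≈ -67.962963.
Error ≈ -58.333333 − (-67.962963) ≈ 9.6296.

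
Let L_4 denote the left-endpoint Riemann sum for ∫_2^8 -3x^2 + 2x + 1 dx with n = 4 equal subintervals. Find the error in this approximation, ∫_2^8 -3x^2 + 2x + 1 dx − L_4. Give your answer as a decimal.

-119.25

Exact integral: ∫_2^8 f(x) dx = -438.
L_4 = -318.75.
Error = -438 − (-318.75) = -119.25.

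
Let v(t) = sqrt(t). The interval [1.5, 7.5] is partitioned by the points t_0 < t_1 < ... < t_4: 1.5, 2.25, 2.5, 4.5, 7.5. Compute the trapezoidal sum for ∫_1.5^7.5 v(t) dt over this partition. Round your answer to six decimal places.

Subinterval widths: 0.75, 0.25, 2, 3.
v(1.5) ≈ 1.224745, v(2.25) ≈ 1.500000, v(2.5) ≈ 1.581139, v(4.5) ≈ 2.121320, v(7.5) ≈ 2.738613.
On each subinterval the trapezoid contributes (Δt_i/2)·[v(t_{i-1}) + v(t_i)].
Sum ≈ 12.399281.

12.399281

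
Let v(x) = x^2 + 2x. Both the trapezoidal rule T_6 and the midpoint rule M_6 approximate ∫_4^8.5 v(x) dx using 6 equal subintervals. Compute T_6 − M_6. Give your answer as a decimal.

0.6328125

T_6 = 240.046875.
M_6 = 239.4140625.
T_6 − M_6 = 0.6328125.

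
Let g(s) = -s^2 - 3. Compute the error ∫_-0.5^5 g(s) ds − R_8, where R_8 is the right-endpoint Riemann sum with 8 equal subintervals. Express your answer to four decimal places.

8.9411

Exact integral: ∫_-0.5^5 g(s) ds ≈ -58.208333.
R_8 ≈ -67.149414.
Error ≈ -58.208333 − (-67.149414) ≈ 8.9411.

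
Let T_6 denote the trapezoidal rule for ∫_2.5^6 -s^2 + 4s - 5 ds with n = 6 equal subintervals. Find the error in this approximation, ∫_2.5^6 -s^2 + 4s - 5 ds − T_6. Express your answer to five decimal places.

Exact integral: ∫_2.5^6 f(s) ds ≈ -24.7916667.
T_6 ≈ -24.9901620.
Error ≈ -24.7916667 − (-24.9901620) ≈ 0.19850.

0.19850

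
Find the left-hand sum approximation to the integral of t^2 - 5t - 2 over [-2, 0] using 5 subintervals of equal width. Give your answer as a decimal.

Δt = (0 − (-2))/5 = 0.4.
Left endpoints: -2, -1.6, -1.2, -0.8, -0.4.
f(-2) = 12, f(-1.6) = 8.56, f(-1.2) = 5.44, f(-0.8) = 2.64, f(-0.4) = 0.16.
Sum = Δt · [f(-2) + f(-1.6) + f(-1.2) + f(-0.8) + f(-0.4)].
Sum = 11.52.

11.52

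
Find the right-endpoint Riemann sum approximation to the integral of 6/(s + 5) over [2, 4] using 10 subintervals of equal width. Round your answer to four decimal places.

1.4890

Δs = (4 − 2)/10 = 0.2.
Right endpoints: 2.2, 2.4, 2.6, 2.8, 3, 3.2, 3.4, 3.6, 3.8, 4.
f(2.2) = 5/6, f(2.4) = 30/37, f(2.6) = 15/19, f(2.8) = 10/13, f(3) = 0.75, f(3.2) = 30/41, f(3.4) = 5/7, f(3.6) = 30/43, f(3.8) = 15/22, f(4) = 2/3.
Sum = Δs · [f(2.2) + f(2.4) + f(2.6) + ...].
Sum ≈ 1.4890.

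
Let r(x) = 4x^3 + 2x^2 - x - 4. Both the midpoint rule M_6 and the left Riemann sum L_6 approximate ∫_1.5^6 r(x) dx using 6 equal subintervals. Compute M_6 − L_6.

312.8203125

M_6 = 1387.8984375.
L_6 = 1075.078125.
M_6 − L_6 = 312.8203125.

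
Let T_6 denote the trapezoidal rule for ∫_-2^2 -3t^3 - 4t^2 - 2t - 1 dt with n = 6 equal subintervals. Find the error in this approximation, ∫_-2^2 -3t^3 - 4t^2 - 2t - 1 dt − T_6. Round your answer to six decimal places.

Exact integral: ∫_-2^2 f(t) dt ≈ -25.33333333.
T_6 ≈ -26.51851852.
Error ≈ -25.33333333 − (-26.51851852) ≈ 1.185185.

1.185185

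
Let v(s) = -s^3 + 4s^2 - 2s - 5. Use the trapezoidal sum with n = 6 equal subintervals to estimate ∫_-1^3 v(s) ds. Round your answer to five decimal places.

-10.37037

Δs = (3 − (-1))/6 = 2/3.
v(-1) = 2, v(-1/3) = -104/27, v(1/3) = -142/27, v(1) = -4, v(5/3) = -50/27, v(7/3) = -16/27, v(3) = -2.
T_6 = (Δs/2)·[v(s_0) + 2v(s_1) + ... + 2v(s_{5}) + v(s_6)].
Sum ≈ -10.37037.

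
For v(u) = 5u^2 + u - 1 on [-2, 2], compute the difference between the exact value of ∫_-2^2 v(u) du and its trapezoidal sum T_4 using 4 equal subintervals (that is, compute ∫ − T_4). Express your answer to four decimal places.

-3.3333

Exact integral: ∫_-2^2 v(u) du ≈ 22.666667.
T_4 = 26.
Error ≈ 22.666667 − 26 ≈ -3.3333.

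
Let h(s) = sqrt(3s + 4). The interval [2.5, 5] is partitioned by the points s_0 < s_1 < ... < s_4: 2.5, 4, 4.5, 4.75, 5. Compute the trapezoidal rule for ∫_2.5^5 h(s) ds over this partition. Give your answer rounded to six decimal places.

Subinterval widths: 1.5, 0.5, 0.25, 0.25.
h(2.5) ≈ 3.391165, h(4) ≈ 4.000000, h(4.5) ≈ 4.183300, h(4.75) ≈ 4.272002, h(5) ≈ 4.358899.
On each subinterval the trapezoid contributes (Δs_i/2)·[h(s_{i-1}) + h(s_i)].
Sum ≈ 9.724974.

9.724974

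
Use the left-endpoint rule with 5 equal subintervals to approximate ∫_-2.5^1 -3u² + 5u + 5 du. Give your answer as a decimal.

Δu = (1 − (-2.5))/5 = 0.7.
Left endpoints: -2.5, -1.8, -1.1, -0.4, 0.3.
f(-2.5) = -26.25, f(-1.8) = -13.72, f(-1.1) = -4.13, f(-0.4) = 2.52, f(0.3) = 6.23.
Sum = Δu · [f(-2.5) + f(-1.8) + f(-1.1) + f(-0.4) + f(0.3)].
Sum = -24.745.

-24.745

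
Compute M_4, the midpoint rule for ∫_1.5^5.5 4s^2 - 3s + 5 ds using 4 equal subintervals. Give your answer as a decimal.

194

Δs = (5.5 − 1.5)/4 = 1.
Midpoints: 2, 3, 4, 5.
f(2) = 15, f(3) = 32, f(4) = 57, f(5) = 90.
Sum = Δs · [f(2) + f(3) + f(4) + f(5)].
Sum = 194.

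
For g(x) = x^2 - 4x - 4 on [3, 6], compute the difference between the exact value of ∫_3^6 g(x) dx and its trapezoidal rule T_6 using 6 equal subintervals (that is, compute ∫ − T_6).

-0.125

Exact integral: ∫_3^6 g(x) dx = -3.
T_6 = -2.875.
Error = -3 − (-2.875) = -0.125.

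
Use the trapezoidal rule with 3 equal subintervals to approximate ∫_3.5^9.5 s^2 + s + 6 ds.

Δs = (9.5 − 3.5)/3 = 2.
f(3.5) = 21.75, f(5.5) = 41.75, f(7.5) = 69.75, f(9.5) = 105.75.
T_3 = (Δs/2)·[f(s_0) + 2f(s_1) + 2f(s_2) + f(s_3)].
Sum = 350.5.

350.5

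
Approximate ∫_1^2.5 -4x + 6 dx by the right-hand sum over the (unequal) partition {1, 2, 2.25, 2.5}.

-3.75

Subinterval widths: 1, 0.25, 0.25.
Right endpoints: 2, 2.25, 2.5.
f(2) = -2, f(2.25) = -3, f(2.5) = -4.
Sum = Σ Δx_i · f(x_i).
Sum = -3.75.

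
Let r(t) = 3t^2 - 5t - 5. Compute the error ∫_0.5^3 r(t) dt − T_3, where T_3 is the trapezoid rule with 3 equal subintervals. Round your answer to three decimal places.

-0.868

Exact integral: ∫_0.5^3 r(t) dt = -7.5.
T_3 ≈ -6.63194.
Error ≈ -7.5 − (-6.63194) ≈ -0.868.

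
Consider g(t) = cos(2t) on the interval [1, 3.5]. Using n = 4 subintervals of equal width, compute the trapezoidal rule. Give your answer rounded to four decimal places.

-0.1093

Δt = (3.5 − 1)/4 = 0.625.
g(1) ≈ -0.4161, g(1.625) ≈ -0.9941, g(2.25) ≈ -0.2108, g(2.875) ≈ 0.8612, g(3.5) ≈ 0.7539.
T_4 = (Δt/2)·[g(t_0) + 2g(t_1) + 2g(t_2) + 2g(t_3) + g(t_4)].
Sum ≈ -0.1093.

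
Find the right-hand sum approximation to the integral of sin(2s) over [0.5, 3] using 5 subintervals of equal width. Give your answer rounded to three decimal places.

Δs = (3 − 0.5)/5 = 0.5.
Right endpoints: 1, 1.5, 2, 2.5, 3.
f(1) ≈ 0.909, f(1.5) ≈ 0.141, f(2) ≈ -0.757, f(2.5) ≈ -0.959, f(3) ≈ -0.279.
Sum = Δs · [f(1) + f(1.5) + f(2) + f(2.5) + f(3)].
Sum ≈ -0.472.

-0.472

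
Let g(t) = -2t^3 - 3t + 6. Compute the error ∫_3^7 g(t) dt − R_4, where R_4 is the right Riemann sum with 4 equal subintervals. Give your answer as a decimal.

Exact integral: ∫_3^7 g(t) dt = -1196.
R_4 = -1538.
Error = -1196 − (-1538) = 342.

342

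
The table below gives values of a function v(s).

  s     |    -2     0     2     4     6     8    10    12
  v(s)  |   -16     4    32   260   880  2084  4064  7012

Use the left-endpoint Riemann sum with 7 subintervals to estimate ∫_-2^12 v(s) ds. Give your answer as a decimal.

14616

Δs = 2.
Sum = 2·[(-16) + 4 + 32 + 260 + 880 + 2084 + 4064] = 14616.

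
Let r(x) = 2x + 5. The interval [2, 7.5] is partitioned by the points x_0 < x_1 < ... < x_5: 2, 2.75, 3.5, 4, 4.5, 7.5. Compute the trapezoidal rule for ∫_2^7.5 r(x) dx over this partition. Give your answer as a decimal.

Subinterval widths: 0.75, 0.75, 0.5, 0.5, 3.
r(2) = 9, r(2.75) = 10.5, r(3.5) = 12, r(4) = 13, r(4.5) = 14, r(7.5) = 20.
On each subinterval the trapezoid contributes (Δx_i/2)·[r(x_{i-1}) + r(x_i)].
Sum = 79.75.

79.75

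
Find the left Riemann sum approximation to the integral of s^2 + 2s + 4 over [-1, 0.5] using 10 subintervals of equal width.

5.461875

Δs = (0.5 − (-1))/10 = 0.15.
Left endpoints: -1, -0.85, -0.7, -0.55, -0.4, -0.25, -0.1, 0.05, 0.2, 0.35.
f(-1) = 3, f(-0.85) = 3.0225, f(-0.7) = 3.09, f(-0.55) = 3.2025, f(-0.4) = 3.36, f(-0.25) = 3.5625, f(-0.1) = 3.81, f(0.05) = 4.1025, f(0.2) = 4.44, f(0.35) = 4.8225.
Sum = Δs · [f(-1) + f(-0.85) + f(-0.7) + ...].
Sum = 5.461875.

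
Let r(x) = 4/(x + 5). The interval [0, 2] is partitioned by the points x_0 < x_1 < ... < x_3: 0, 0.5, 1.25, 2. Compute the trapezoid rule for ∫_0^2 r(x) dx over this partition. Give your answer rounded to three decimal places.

Subinterval widths: 0.5, 0.75, 0.75.
r(0) = 0.8, r(0.5) = 8/11, r(1.25) = 0.64, r(2) = 4/7.
On each subinterval the trapezoid contributes (Δx_i/2)·[r(x_{i-1}) + r(x_i)].
Sum ≈ 1.349.

1.349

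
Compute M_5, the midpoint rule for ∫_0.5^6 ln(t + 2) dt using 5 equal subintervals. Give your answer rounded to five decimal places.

Δt = (6 − 0.5)/5 = 1.1.
Midpoints: 1.05, 2.15, 3.25, 4.35, 5.45.
f(1.05) ≈ 1.11514, f(2.15) ≈ 1.42311, f(3.25) ≈ 1.65823, f(4.35) ≈ 1.84845, f(5.45) ≈ 2.00821.
Sum = Δt · [f(1.05) + f(2.15) + f(3.25) + f(4.35) + f(5.45)].
Sum ≈ 8.85846.

8.85846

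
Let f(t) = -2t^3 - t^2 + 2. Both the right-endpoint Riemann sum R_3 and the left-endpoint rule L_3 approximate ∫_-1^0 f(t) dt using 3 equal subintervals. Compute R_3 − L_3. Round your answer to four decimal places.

R_3 ≈ 2.037037.
L_3 ≈ 2.370370.
R_3 − L_3 ≈ -0.3333.

-0.3333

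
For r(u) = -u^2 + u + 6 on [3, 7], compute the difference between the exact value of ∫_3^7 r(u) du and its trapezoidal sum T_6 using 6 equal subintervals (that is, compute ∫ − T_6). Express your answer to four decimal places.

Exact integral: ∫_3^7 r(u) du ≈ -61.333333.
T_6 ≈ -61.629630.
Error ≈ -61.333333 − (-61.629630) ≈ 0.2963.

0.2963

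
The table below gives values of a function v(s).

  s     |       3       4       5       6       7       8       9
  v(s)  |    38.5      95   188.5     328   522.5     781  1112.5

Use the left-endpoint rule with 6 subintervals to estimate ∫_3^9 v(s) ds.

1953.5

Δs = 1.
Sum = 1·[38.5 + 95 + 188.5 + 328 + 522.5 + 781] = 1953.5.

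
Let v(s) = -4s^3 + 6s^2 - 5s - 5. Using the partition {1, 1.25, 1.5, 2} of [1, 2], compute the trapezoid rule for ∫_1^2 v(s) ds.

Subinterval widths: 0.25, 0.25, 0.5.
v(1) = -8, v(1.25) = -9.6875, v(1.5) = -12.5, v(2) = -23.
On each subinterval the trapezoid contributes (Δs_i/2)·[v(s_{i-1}) + v(s_i)].
Sum = -13.859375.

-13.859375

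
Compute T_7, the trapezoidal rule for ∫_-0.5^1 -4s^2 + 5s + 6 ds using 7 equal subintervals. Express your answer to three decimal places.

Δs = (1 − (-0.5))/7 = 3/14.
f(-0.5) = 2.5, f(-2/7) = 208/49, f(-1/14) = 551/98, f(1/7) = 325/49, f(5/14) = 713/98, f(4/7) = 370/49, f(11/14) = 731/98, f(1) = 7.
T_7 = (Δs/2)·[f(s_0) + 2f(s_1) + ... + 2f(s_{6}) + f(s_7)].
Sum ≈ 9.329.

9.329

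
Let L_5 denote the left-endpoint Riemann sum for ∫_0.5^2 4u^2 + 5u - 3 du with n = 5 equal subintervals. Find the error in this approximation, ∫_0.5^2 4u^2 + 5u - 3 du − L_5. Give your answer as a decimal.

3.285

Exact integral: ∫_0.5^2 f(u) du = 15.375.
L_5 = 12.09.
Error = 15.375 − 12.09 = 3.285.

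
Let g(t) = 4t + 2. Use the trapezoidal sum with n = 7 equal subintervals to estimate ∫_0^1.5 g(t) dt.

Δt = (1.5 − 0)/7 = 3/14.
g(0) = 2, g(3/14) = 20/7, g(3/7) = 26/7, g(9/14) = 32/7, g(6/7) = 38/7, g(15/14) = 44/7, g(9/7) = 50/7, g(1.5) = 8.
T_7 = (Δt/2)·[g(t_0) + 2g(t_1) + ... + 2g(t_{6}) + g(t_7)].
Sum = 7.5.

7.5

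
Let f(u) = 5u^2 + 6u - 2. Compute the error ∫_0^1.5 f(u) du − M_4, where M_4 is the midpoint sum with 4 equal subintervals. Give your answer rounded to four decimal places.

0.0879

Exact integral: ∫_0^1.5 f(u) du = 9.375.
M_4 ≈ 9.287109.
Error ≈ 9.375 − 9.287109 ≈ 0.0879.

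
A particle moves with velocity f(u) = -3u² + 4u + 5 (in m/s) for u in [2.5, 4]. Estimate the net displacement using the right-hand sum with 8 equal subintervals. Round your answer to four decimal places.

Δu = (4 − 2.5)/8 = 0.1875.
Right endpoints: 2.6875, 2.875, 3.0625, 3.25, 3.4375, 3.625, 3.8125, 4.
f(2.6875) = -5.91796875, f(2.875) = -8.296875, f(3.0625) = -10.88671875, f(3.25) = -13.6875, f(3.4375) = -16.69921875, f(3.625) = -19.921875, f(3.8125) = -23.35546875, f(4) = -27.
Sum = Δu · [f(2.6875) + f(2.875) + f(3.0625) + ...].
Sum ≈ -23.5811.

-23.5811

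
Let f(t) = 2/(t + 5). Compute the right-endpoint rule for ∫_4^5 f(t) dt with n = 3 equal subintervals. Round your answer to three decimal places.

Δt = (5 − 4)/3 = 1/3.
Right endpoints: 13/3, 14/3, 5.
f(13/3) = 3/14, f(14/3) = 6/29, f(5) = 0.2.
Sum = Δt · [f(13/3) + f(14/3) + f(5)].
Sum ≈ 0.207.

0.207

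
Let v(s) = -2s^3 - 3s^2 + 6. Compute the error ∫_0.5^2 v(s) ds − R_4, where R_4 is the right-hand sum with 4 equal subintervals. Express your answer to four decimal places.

Exact integral: ∫_0.5^2 v(s) ds = -6.84375.
R_4 ≈ -12.275391.
Error ≈ -6.84375 − (-12.275391) ≈ 5.4316.

5.4316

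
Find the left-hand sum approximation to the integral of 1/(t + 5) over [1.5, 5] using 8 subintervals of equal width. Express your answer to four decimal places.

0.4428

Δt = (5 − 1.5)/8 = 0.4375.
Left endpoints: 1.5, 1.9375, 2.375, 2.8125, 3.25, 3.6875, 4.125, 4.5625.
f(1.5) = 2/13, f(1.9375) = 16/111, f(2.375) = 8/59, f(2.8125) = 0.128, f(3.25) = 4/33, f(3.6875) = 16/139, f(4.125) = 8/73, f(4.5625) = 16/153.
Sum = Δt · [f(1.5) + f(1.9375) + f(2.375) + ...].
Sum ≈ 0.4428.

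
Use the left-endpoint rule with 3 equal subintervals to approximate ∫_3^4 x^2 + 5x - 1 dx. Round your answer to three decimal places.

Δx = (4 − 3)/3 = 1/3.
Left endpoints: 3, 10/3, 11/3.
f(3) = 23, f(10/3) = 241/9, f(11/3) = 277/9.
Sum = Δx · [f(3) + f(10/3) + f(11/3)].
Sum ≈ 26.852.

26.852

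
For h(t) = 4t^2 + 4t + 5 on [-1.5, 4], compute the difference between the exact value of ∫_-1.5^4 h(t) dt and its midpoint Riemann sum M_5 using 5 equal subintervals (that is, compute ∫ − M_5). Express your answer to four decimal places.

2.2183

Exact integral: ∫_-1.5^4 h(t) dt ≈ 144.833333.
M_5 = 142.615.
Error ≈ 144.833333 − 142.615 ≈ 2.2183.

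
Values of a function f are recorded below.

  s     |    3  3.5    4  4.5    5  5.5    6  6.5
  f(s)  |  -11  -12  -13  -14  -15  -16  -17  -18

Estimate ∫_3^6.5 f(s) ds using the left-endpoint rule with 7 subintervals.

Δs = 0.5.
Sum = 0.5·[(-11) + (-12) + (-13) + (-14) + (-15) + (-16) + (-17)] = -49.

-49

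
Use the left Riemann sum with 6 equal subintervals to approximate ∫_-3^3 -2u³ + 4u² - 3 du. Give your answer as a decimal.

112

Δu = (3 − (-3))/6 = 1.
Left endpoints: -3, -2, -1, 0, 1, 2.
f(-3) = 87, f(-2) = 29, f(-1) = 3, f(0) = -3, f(1) = -1, f(2) = -3.
Sum = Δu · [f(-3) + f(-2) + f(-1) + ...].
Sum = 112.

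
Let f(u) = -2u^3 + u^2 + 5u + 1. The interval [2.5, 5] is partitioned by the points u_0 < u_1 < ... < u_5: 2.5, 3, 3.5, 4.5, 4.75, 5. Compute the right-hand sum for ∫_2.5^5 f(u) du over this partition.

-272.0078125

Subinterval widths: 0.5, 0.5, 1, 0.25, 0.25.
Right endpoints: 3, 3.5, 4.5, 4.75, 5.
f(3) = -29, f(3.5) = -55, f(4.5) = -138.5, f(4.75) = -167.03125, f(5) = -199.
Sum = Σ Δu_i · f(u_i).
Sum = -272.0078125.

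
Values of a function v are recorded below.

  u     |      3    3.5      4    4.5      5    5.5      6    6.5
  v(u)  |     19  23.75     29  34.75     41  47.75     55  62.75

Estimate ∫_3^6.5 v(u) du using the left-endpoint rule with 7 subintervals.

125.125

Δu = 0.5.
Sum = 0.5·[19 + 23.75 + 29 + 34.75 + 41 + 47.75 + 55] = 125.125.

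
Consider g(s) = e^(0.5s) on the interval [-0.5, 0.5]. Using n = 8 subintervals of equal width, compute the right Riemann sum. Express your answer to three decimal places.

Δs = (0.5 − (-0.5))/8 = 0.125.
Right endpoints: -0.375, -0.25, -0.125, 0, 0.125, 0.25, 0.375, 0.5.
g(-0.375) ≈ 0.829, g(-0.25) ≈ 0.882, g(-0.125) ≈ 0.939, g(0) ≈ 1.000, g(0.125) ≈ 1.064, g(0.25) ≈ 1.133, g(0.375) ≈ 1.206, g(0.5) ≈ 1.284.
Sum = Δs · [g(-0.375) + g(-0.25) + g(-0.125) + ...].
Sum ≈ 1.042.

1.042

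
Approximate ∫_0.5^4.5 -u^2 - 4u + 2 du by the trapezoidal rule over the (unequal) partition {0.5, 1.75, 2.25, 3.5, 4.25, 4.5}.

Subinterval widths: 1.25, 0.5, 1.25, 0.75, 0.25.
f(0.5) = -0.25, f(1.75) = -8.0625, f(2.25) = -12.0625, f(3.5) = -24.25, f(4.25) = -33.0625, f(4.5) = -36.25.
On each subinterval the trapezoid contributes (Δu_i/2)·[f(u_{i-1}) + f(u_i)].
Sum = -63.078125.

-63.078125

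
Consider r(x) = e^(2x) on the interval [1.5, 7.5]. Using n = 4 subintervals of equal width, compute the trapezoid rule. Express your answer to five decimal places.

Δx = (7.5 − 1.5)/4 = 1.5.
r(1.5) ≈ 20.08554, r(3) ≈ 403.42879, r(4.5) ≈ 8103.08393, r(6) ≈ 162754.79142, r(7.5) ≈ 3269017.37247.
T_4 = (Δx/2)·[r(x_0) + 2r(x_1) + 2r(x_2) + 2r(x_3) + r(x_4)].
Sum ≈ 2708670.04972.

2708670.04972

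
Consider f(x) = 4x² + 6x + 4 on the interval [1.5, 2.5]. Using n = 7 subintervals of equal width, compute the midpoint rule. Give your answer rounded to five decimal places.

32.32653

Δx = (2.5 − 1.5)/7 = 1/7.
Midpoints: 11/7, 12/7, 13/7, 2, 15/7, 16/7, 17/7.
f(11/7) = 1142/49, f(12/7) = 1276/49, f(13/7) = 1418/49, f(2) = 32, f(15/7) = 1726/49, f(16/7) = 1892/49, f(17/7) = 2066/49.
Sum = Δx · [f(11/7) + f(12/7) + f(13/7) + ...].
Sum ≈ 32.32653.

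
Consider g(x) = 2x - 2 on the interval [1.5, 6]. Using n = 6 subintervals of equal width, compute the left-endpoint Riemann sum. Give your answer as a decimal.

21.375

Δx = (6 − 1.5)/6 = 0.75.
Left endpoints: 1.5, 2.25, 3, 3.75, 4.5, 5.25.
g(1.5) = 1, g(2.25) = 2.5, g(3) = 4, g(3.75) = 5.5, g(4.5) = 7, g(5.25) = 8.5.
Sum = Δx · [g(1.5) + g(2.25) + g(3) + ...].
Sum = 21.375.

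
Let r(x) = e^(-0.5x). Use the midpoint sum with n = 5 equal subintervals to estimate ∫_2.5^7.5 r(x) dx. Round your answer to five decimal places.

0.52053

Δx = (7.5 − 2.5)/5 = 1.
Midpoints: 3, 4, 5, 6, 7.
r(3) ≈ 0.22313, r(4) ≈ 0.13534, r(5) ≈ 0.08208, r(6) ≈ 0.04979, r(7) ≈ 0.03020.
Sum = Δx · [r(3) + r(4) + r(5) + r(6) + r(7)].
Sum ≈ 0.52053.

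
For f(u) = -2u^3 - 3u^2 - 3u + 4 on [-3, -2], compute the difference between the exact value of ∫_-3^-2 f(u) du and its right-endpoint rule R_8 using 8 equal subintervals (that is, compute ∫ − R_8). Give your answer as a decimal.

1.59375

Exact integral: ∫_-3^-2 f(u) du = 25.
R_8 = 23.40625.
Error = 25 − 23.40625 = 1.59375.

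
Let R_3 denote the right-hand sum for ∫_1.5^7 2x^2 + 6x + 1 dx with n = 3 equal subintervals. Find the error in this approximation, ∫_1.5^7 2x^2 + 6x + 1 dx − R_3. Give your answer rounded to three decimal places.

Exact integral: ∫_1.5^7 f(x) dx ≈ 372.16667.
R_3 ≈ 494.28704.
Error ≈ 372.16667 − 494.28704 ≈ -122.120.

-122.120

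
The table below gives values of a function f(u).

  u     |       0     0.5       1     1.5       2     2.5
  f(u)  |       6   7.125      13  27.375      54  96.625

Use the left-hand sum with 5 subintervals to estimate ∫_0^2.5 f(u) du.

Δu = 0.5.
Sum = 0.5·[6 + 7.125 + 13 + 27.375 + 54] = 53.75.

53.75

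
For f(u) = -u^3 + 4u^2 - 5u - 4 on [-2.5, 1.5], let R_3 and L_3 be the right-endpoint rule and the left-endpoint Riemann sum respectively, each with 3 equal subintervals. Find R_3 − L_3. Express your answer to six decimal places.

-73.333333

R_3 ≈ -2.31481481.
L_3 ≈ 71.01851852.
R_3 − L_3 ≈ -73.333333.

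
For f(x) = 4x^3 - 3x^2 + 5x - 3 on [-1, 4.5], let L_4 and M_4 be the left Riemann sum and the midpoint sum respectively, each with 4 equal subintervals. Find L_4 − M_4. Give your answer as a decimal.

L_4 = 147.2109375.
M_4 = 332.96484375.
L_4 − M_4 = -185.75390625.

-185.75390625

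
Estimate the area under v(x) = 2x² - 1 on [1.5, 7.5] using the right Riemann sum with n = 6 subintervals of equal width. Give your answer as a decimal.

Δx = (7.5 − 1.5)/6 = 1.
Right endpoints: 2.5, 3.5, 4.5, 5.5, 6.5, 7.5.
v(2.5) = 11.5, v(3.5) = 23.5, v(4.5) = 39.5, v(5.5) = 59.5, v(6.5) = 83.5, v(7.5) = 111.5.
Sum = Δx · [v(2.5) + v(3.5) + v(4.5) + ...].
Sum = 329.

329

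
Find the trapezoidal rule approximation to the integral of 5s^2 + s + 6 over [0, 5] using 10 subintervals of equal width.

Δs = (5 − 0)/10 = 0.5.
f(0) = 6, f(0.5) = 7.75, f(1) = 12, f(1.5) = 18.75, f(2) = 28, f(2.5) = 39.75, f(3) = 54, f(3.5) = 70.75, f(4) = 90, f(4.5) = 111.75, f(5) = 136.
T_10 = (Δs/2)·[f(s_0) + 2f(s_1) + ... + 2f(s_{9}) + f(s_10)].
Sum = 251.875.

251.875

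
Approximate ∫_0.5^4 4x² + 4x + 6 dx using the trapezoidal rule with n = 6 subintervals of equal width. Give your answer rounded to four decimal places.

138.4606

Δx = (4 − 0.5)/6 = 7/12.
f(0.5) = 9, f(13/12) = 541/36, f(5/3) = 214/9, f(2.25) = 35.25, f(17/6) = 445/9, f(41/12) = 2389/36, f(4) = 86.
T_6 = (Δx/2)·[f(x_0) + 2f(x_1) + ... + 2f(x_{5}) + f(x_6)].
Sum ≈ 138.4606.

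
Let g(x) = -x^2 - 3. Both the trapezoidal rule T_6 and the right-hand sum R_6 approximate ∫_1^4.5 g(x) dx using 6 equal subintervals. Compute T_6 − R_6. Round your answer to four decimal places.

T_6 ≈ -40.740162.
R_6 ≈ -46.354745.
T_6 − R_6 ≈ 5.6146.

5.6146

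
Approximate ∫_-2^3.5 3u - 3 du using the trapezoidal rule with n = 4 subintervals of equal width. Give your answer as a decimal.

Δu = (3.5 − (-2))/4 = 1.375.
f(-2) = -9, f(-0.625) = -4.875, f(0.75) = -0.75, f(2.125) = 3.375, f(3.5) = 7.5.
T_4 = (Δu/2)·[f(u_0) + 2f(u_1) + 2f(u_2) + 2f(u_3) + f(u_4)].
Sum = -4.125.

-4.125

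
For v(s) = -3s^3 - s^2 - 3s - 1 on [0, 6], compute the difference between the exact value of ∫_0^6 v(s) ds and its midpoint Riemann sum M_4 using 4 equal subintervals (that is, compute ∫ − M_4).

Exact integral: ∫_0^6 v(s) ds = -1104.
M_4 = -1072.5.
Error = -1104 − (-1072.5) = -31.5.

-31.5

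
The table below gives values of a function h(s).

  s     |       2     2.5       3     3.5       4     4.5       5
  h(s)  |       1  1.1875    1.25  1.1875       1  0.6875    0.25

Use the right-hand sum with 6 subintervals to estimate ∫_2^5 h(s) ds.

2.78125

Δs = 0.5.
Sum = 0.5·[1.1875 + 1.25 + 1.1875 + 1 + 0.6875 + 0.25] = 2.78125.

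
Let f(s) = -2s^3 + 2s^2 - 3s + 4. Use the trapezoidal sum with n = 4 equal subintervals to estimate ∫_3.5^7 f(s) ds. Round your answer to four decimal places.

-979.6855

Δs = (7 − 3.5)/4 = 0.875.
f(3.5) = -67.75, f(4.375) = -138.32421875, f(5.25) = -246.03125, f(6.125) = -398.91015625, f(7) = -605.
T_4 = (Δs/2)·[f(s_0) + 2f(s_1) + 2f(s_2) + 2f(s_3) + f(s_4)].
Sum ≈ -979.6855.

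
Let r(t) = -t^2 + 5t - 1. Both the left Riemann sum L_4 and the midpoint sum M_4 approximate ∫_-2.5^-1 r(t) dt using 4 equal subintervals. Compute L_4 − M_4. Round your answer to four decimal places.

L_4 = -21.92578125.
M_4 ≈ -19.482422.
L_4 − M_4 ≈ -2.4434.

-2.4434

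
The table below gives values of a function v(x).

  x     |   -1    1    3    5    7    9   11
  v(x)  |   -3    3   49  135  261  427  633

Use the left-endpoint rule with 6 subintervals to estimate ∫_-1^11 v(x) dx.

1744

Δx = 2.
Sum = 2·[(-3) + 3 + 49 + 135 + 261 + 427] = 1744.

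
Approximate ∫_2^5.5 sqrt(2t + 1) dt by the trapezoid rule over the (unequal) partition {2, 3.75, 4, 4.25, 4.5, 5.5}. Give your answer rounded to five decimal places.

Subinterval widths: 1.75, 0.25, 0.25, 0.25, 1.
f(2) ≈ 2.23607, f(3.75) ≈ 2.91548, f(4) ≈ 3.00000, f(4.25) ≈ 3.08221, f(4.5) ≈ 3.16228, f(5.5) ≈ 3.46410.
On each subinterval the trapezoid contributes (Δt_i/2)·[f(t_{i-1}) + f(t_i)].
Sum ≈ 10.10106.

10.10106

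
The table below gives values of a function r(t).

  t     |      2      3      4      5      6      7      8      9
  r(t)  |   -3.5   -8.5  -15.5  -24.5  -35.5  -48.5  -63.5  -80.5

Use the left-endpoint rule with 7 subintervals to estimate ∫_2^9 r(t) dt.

Δt = 1.
Sum = 1·[(-3.5) + (-8.5) + (-15.5) + (-24.5) + (-35.5) + (-48.5) + (-63.5)] = -199.5.

-199.5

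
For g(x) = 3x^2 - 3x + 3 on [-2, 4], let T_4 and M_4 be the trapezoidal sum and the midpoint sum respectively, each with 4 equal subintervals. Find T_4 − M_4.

10.125

T_4 = 78.75.
M_4 = 68.625.
T_4 − M_4 = 10.125.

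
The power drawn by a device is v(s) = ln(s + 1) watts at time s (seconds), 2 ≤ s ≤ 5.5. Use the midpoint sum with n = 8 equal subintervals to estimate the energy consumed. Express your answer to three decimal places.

5.372

Δs = (5.5 − 2)/8 = 0.4375.
Midpoints: 2.21875, 2.65625, 3.09375, 3.53125, 3.96875, 4.40625, 4.84375, 5.28125.
v(2.21875) ≈ 1.169, v(2.65625) ≈ 1.296, v(3.09375) ≈ 1.409, v(3.53125) ≈ 1.511, v(3.96875) ≈ 1.603, v(4.40625) ≈ 1.688, v(4.84375) ≈ 1.765, v(5.28125) ≈ 1.838.
Sum = Δs · [v(2.21875) + v(2.65625) + v(3.09375) + ...].
Sum ≈ 5.372.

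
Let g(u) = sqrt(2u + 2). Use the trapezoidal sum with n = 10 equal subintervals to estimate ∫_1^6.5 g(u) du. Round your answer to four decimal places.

16.6922

Δu = (6.5 − 1)/10 = 0.55.
g(1) ≈ 2.0000, g(1.55) ≈ 2.2583, g(2.1) ≈ 2.4900, g(2.65) ≈ 2.7019, g(3.2) ≈ 2.8983, g(3.75) ≈ 3.0822, g(4.3) ≈ 3.2558, g(4.85) ≈ 3.4205, g(5.4) ≈ 3.5777, g(5.95) ≈ 3.7283, g(6.5) ≈ 3.8730.
T_10 = (Δu/2)·[g(u_0) + 2g(u_1) + ... + 2g(u_{9}) + g(u_10)].
Sum ≈ 16.6922.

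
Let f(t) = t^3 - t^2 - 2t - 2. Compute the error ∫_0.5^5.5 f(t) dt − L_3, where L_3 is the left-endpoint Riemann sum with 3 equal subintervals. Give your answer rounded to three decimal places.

86.690

Exact integral: ∫_0.5^5.5 f(t) dt ≈ 133.33333.
L_3 ≈ 46.64352.
Error ≈ 133.33333 − 46.64352 ≈ 86.690.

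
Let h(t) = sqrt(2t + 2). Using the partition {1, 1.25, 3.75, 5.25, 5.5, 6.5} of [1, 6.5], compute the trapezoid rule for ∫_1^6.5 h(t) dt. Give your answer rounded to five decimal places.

16.61478

Subinterval widths: 0.25, 2.5, 1.5, 0.25, 1.
h(1) ≈ 2.00000, h(1.25) ≈ 2.12132, h(3.75) ≈ 3.08221, h(5.25) ≈ 3.53553, h(5.5) ≈ 3.60555, h(6.5) ≈ 3.87298.
On each subinterval the trapezoid contributes (Δt_i/2)·[h(t_{i-1}) + h(t_i)].
Sum ≈ 16.61478.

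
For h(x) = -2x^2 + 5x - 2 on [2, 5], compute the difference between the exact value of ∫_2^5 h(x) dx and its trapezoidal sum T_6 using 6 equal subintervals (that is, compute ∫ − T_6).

0.25

Exact integral: ∫_2^5 h(x) dx = -31.5.
T_6 = -31.75.
Error = -31.5 − (-31.75) = 0.25.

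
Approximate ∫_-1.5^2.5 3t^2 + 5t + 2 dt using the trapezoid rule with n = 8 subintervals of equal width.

37.5

Δt = (2.5 − (-1.5))/8 = 0.5.
f(-1.5) = 1.25, f(-1) = 0, f(-0.5) = 0.25, f(0) = 2, f(0.5) = 5.25, f(1) = 10, f(1.5) = 16.25, f(2) = 24, f(2.5) = 33.25.
T_8 = (Δt/2)·[f(t_0) + 2f(t_1) + ... + 2f(t_{7}) + f(t_8)].
Sum = 37.5.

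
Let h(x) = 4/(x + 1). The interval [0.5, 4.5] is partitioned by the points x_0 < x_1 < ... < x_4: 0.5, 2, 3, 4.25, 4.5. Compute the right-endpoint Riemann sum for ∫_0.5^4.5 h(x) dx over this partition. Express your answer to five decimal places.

Subinterval widths: 1.5, 1, 1.25, 0.25.
Right endpoints: 2, 3, 4.25, 4.5.
h(2) = 4/3, h(3) = 1, h(4.25) = 16/21, h(4.5) = 8/11.
Sum = Σ Δx_i · h(x_i).
Sum ≈ 4.13420.

4.13420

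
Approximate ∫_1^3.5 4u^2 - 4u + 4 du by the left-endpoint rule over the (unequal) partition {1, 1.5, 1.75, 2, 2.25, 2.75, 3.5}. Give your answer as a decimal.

Subinterval widths: 0.5, 0.25, 0.25, 0.25, 0.5, 0.75.
Left endpoints: 1, 1.5, 1.75, 2, 2.25, 2.75.
f(1) = 4, f(1.5) = 7, f(1.75) = 9.25, f(2) = 12, f(2.25) = 15.25, f(2.75) = 23.25.
Sum = Σ Δu_i · f(u_i).
Sum = 34.125.

34.125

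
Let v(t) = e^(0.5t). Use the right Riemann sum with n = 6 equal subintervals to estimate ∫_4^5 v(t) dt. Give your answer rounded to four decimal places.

Δt = (5 − 4)/6 = 1/6.
Right endpoints: 25/6, 13/3, 4.5, 14/3, 29/6, 5.
v(25/6) ≈ 8.0312, v(13/3) ≈ 8.7291, v(4.5) ≈ 9.4877, v(14/3) ≈ 10.3123, v(29/6) ≈ 11.2084, v(5) ≈ 12.1825.
Sum = Δt · [v(25/6) + v(13/3) + v(4.5) + ...].
Sum ≈ 9.9919.

9.9919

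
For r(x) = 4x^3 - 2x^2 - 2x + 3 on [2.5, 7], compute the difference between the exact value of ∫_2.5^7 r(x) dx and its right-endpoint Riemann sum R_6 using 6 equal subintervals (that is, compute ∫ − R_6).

-478.828125

Exact integral: ∫_2.5^7 r(x) dx = 2114.4375.
R_6 = 2593.265625.
Error = 2114.4375 − 2593.265625 = -478.828125.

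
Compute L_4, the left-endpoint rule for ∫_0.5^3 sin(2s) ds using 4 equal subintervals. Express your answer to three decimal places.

Δs = (3 − 0.5)/4 = 0.625.
Left endpoints: 0.5, 1.125, 1.75, 2.375.
f(0.5) ≈ 0.841, f(1.125) ≈ 0.778, f(1.75) ≈ -0.351, f(2.375) ≈ -0.999.
Sum = Δs · [f(0.5) + f(1.125) + f(1.75) + f(2.375)].
Sum ≈ 0.168.

0.168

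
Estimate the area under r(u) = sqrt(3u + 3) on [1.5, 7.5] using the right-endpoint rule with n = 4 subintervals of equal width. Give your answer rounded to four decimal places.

Δu = (7.5 − 1.5)/4 = 1.5.
Right endpoints: 3, 4.5, 6, 7.5.
r(3) ≈ 3.4641, r(4.5) ≈ 4.0620, r(6) ≈ 4.5826, r(7.5) ≈ 5.0498.
Sum = Δu · [r(3) + r(4.5) + r(6) + r(7.5)].
Sum ≈ 25.7377.

25.7377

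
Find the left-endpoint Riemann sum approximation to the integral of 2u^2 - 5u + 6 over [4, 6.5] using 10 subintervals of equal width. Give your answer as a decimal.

84.84375

Δu = (6.5 − 4)/10 = 0.25.
Left endpoints: 4, 4.25, 4.5, 4.75, 5, 5.25, 5.5, 5.75, 6, 6.25.
f(4) = 18, f(4.25) = 20.875, f(4.5) = 24, f(4.75) = 27.375, f(5) = 31, f(5.25) = 34.875, f(5.5) = 39, f(5.75) = 43.375, f(6) = 48, f(6.25) = 52.875.
Sum = Δu · [f(4) + f(4.25) + f(4.5) + ...].
Sum = 84.84375.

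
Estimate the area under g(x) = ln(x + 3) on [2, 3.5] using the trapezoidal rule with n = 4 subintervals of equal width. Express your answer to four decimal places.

Δx = (3.5 − 2)/4 = 0.375.
g(2) ≈ 1.6094, g(2.375) ≈ 1.6818, g(2.75) ≈ 1.7492, g(3.125) ≈ 1.8124, g(3.5) ≈ 1.8718.
T_4 = (Δx/2)·[g(x_0) + 2g(x_1) + 2g(x_2) + 2g(x_3) + g(x_4)].
Sum ≈ 2.6190.

2.6190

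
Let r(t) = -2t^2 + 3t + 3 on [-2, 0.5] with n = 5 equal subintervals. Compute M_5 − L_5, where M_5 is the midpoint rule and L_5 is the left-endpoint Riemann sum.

4.0625

M_5 = -3.4375.
L_5 = -7.5.
M_5 − L_5 = 4.0625.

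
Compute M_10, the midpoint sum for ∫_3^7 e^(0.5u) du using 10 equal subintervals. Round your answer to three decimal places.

Δu = (7 − 3)/10 = 0.4.
Midpoints: 3.2, 3.6, 4, 4.4, 4.8, 5.2, 5.6, 6, 6.4, 6.8.
f(3.2) ≈ 4.953, f(3.6) ≈ 6.050, f(4) ≈ 7.389, f(4.4) ≈ 9.025, f(4.8) ≈ 11.023, f(5.2) ≈ 13.464, f(5.6) ≈ 16.445, f(6) ≈ 20.086, f(6.4) ≈ 24.533, f(6.8) ≈ 29.964.
Sum = Δu · [f(3.2) + f(3.6) + f(4) + ...].
Sum ≈ 57.172.

57.172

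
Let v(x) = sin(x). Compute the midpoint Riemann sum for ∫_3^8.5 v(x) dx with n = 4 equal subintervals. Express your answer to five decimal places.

Δx = (8.5 − 3)/4 = 1.375.
Midpoints: 3.6875, 5.0625, 6.4375, 7.8125.
v(3.6875) ≈ -0.51919, v(5.0625) ≈ -0.93933, v(6.4375) ≈ 0.15370, v(7.8125) ≈ 0.99914.
Sum = Δx · [v(3.6875) + v(5.0625) + v(6.4375) + v(7.8125)].
Sum ≈ -0.42032.

-0.42032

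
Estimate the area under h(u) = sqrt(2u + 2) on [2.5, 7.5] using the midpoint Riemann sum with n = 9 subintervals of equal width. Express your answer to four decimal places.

Δu = (7.5 − 2.5)/9 = 5/9.
Midpoints: 25/9, 10/3, 35/9, 40/9, 5, 50/9, 55/9, 20/3, 65/9.
h(25/9) ≈ 2.7487, h(10/3) ≈ 2.9439, h(35/9) ≈ 3.1269, h(40/9) ≈ 3.2998, h(5) ≈ 3.4641, h(50/9) ≈ 3.6209, h(55/9) ≈ 3.7712, h(20/3) ≈ 3.9158, h(65/9) ≈ 4.0552.
Sum = Δu · [h(25/9) + h(10/3) + h(35/9) + ...].
Sum ≈ 17.1926.

17.1926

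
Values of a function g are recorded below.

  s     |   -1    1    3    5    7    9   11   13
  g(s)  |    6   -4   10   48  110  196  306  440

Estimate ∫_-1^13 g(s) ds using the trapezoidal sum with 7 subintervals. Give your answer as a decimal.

1778

Δs = 2.
T_7 = (2/2)·[6 + 2·(-4) + 2·10 + 2·48 + 2·110 + 2·196 + 2·306 + 440] = 1778.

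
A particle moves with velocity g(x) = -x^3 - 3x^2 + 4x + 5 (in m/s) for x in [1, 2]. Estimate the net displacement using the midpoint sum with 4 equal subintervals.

Δx = (2 − 1)/4 = 0.25.
Midpoints: 1.125, 1.375, 1.625, 1.875.
g(1.125) = 2191/512, g(1.375) = 1141/512, g(1.625) = -365/512, g(1.875) = -2375/512.
Sum = Δx · [g(1.125) + g(1.375) + g(1.625) + g(1.875)].
Sum = 0.2890625.

0.2890625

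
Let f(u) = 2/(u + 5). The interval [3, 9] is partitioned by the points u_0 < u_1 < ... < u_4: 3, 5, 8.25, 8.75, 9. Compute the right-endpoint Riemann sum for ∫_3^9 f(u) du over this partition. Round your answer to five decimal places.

Subinterval widths: 2, 3.25, 0.5, 0.25.
Right endpoints: 5, 8.25, 8.75, 9.
f(5) = 0.2, f(8.25) = 8/53, f(8.75) = 8/55, f(9) = 1/7.
Sum = Σ Δu_i · f(u_i).
Sum ≈ 0.99901.

0.99901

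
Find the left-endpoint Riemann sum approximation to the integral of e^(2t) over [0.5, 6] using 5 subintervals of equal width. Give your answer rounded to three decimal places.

22308.658

Δt = (6 − 0.5)/5 = 1.1.
Left endpoints: 0.5, 1.6, 2.7, 3.8, 4.9.
f(0.5) ≈ 2.718, f(1.6) ≈ 24.533, f(2.7) ≈ 221.406, f(3.8) ≈ 1998.196, f(4.9) ≈ 18033.745.
Sum = Δt · [f(0.5) + f(1.6) + f(2.7) + f(3.8) + f(4.9)].
Sum ≈ 22308.658.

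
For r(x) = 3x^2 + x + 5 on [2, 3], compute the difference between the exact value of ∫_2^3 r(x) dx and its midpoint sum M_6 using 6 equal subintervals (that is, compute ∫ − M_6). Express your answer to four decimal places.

Exact integral: ∫_2^3 r(x) dx = 26.5.
M_6 ≈ 26.493056.
Error ≈ 26.5 − 26.493056 ≈ 0.0069.

0.0069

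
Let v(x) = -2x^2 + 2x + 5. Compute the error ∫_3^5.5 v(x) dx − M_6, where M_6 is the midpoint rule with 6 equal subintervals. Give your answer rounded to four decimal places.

Exact integral: ∫_3^5.5 v(x) dx ≈ -59.166667.
M_6 ≈ -59.094329.
Error ≈ -59.166667 − (-59.094329) ≈ -0.0723.

-0.0723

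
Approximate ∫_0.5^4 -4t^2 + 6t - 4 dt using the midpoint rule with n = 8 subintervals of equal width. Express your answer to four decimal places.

Δt = (4 − 0.5)/8 = 0.4375.
Midpoints: 0.71875, 1.15625, 1.59375, 2.03125, 2.46875, 2.90625, 3.34375, 3.78125.
f(0.71875) = -1.75390625, f(1.15625) = -2.41015625, f(1.59375) = -4.59765625, f(2.03125) = -8.31640625, f(2.46875) = -13.56640625, f(2.90625) = -20.34765625, f(3.34375) = -28.66015625, f(3.78125) = -38.50390625.
Sum = Δt · [f(0.71875) + f(1.15625) + f(1.59375) + ...].
Sum ≈ -51.6934.

-51.6934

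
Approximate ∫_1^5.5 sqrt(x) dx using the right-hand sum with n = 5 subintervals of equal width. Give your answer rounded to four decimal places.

8.5187

Δx = (5.5 − 1)/5 = 0.9.
Right endpoints: 1.9, 2.8, 3.7, 4.6, 5.5.
f(1.9) ≈ 1.3784, f(2.8) ≈ 1.6733, f(3.7) ≈ 1.9235, f(4.6) ≈ 2.1448, f(5.5) ≈ 2.3452.
Sum = Δx · [f(1.9) + f(2.8) + f(3.7) + f(4.6) + f(5.5)].
Sum ≈ 8.5187.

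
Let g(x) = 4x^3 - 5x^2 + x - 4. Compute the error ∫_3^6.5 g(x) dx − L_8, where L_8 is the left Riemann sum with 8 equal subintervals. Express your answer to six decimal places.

175.264323

Exact integral: ∫_3^6.5 g(x) dx ≈ 1293.97916667.
L_8 = 1118.71484375.
Error ≈ 1293.97916667 − 1118.71484375 ≈ 175.264323.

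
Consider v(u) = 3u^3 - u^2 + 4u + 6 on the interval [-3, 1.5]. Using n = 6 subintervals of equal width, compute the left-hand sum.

-100.30078125

Δu = (1.5 − (-3))/6 = 0.75.
Left endpoints: -3, -2.25, -1.5, -0.75, 0, 0.75.
v(-3) = -96, v(-2.25) = -42.234375, v(-1.5) = -12.375, v(-0.75) = 1.171875, v(0) = 6, v(0.75) = 9.703125.
Sum = Δu · [v(-3) + v(-2.25) + v(-1.5) + ...].
Sum = -100.30078125.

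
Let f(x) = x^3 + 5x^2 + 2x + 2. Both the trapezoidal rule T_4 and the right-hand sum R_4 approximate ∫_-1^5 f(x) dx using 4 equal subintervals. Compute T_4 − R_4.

-193.5

T_4 = 426.75.
R_4 = 620.25.
T_4 − R_4 = -193.5.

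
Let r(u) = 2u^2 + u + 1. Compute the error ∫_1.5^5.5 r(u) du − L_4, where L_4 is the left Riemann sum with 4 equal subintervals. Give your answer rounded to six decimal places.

Exact integral: ∫_1.5^5.5 r(u) du ≈ 126.66666667.
L_4 = 98.
Error ≈ 126.66666667 − 98 ≈ 28.666667.

28.666667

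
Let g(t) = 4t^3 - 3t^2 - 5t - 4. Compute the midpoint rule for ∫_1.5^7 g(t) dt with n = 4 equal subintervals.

1875.84375

Δt = (7 − 1.5)/4 = 1.375.
Midpoints: 2.1875, 3.5625, 4.9375, 6.3125.
g(2.1875) = 12879/1024, g(3.5625) = 123869/1024, g(4.9375) = 388771/1024, g(6.3125) = 871473/1024.
Sum = Δt · [g(2.1875) + g(3.5625) + g(4.9375) + g(6.3125)].
Sum = 1875.84375.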